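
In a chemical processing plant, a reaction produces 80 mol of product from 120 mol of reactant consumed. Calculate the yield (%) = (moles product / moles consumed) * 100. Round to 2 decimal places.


Yield = (moles product / moles consumed) * 100%
Yield = (80 / 120) * 100
Yield = 0.6667 * 100
Yield = 66.67%


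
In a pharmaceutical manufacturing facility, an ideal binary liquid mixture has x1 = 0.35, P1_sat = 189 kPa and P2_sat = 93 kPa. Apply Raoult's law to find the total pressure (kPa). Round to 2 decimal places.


P = x1*P1_sat + x2*P2_sat
x2 = 1 - x1 = 1 - 0.35 = 0.65
P = 0.35*189 + 0.65*93
P = 66.15 + 60.45
P = 126.60 kPa


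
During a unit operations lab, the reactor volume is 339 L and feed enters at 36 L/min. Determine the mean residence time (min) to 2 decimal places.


tau = V / v0
tau = 339 / 36
tau = 9.42 min


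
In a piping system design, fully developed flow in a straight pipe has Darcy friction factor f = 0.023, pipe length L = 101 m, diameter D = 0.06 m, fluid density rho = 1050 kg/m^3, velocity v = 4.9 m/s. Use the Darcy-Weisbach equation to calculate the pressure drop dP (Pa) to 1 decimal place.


dP = f * (L/D) * (rho*v^2/2)
dP = 0.023 * (101/0.06) * (1050*4.9^2/2)
L/D = 1683.33333333
rho*v^2/2 = 1050*24.01/2 = 12605.25
dP = 0.023 * 1683.33333333 * 12605.25
dP = 488033.3 Pa


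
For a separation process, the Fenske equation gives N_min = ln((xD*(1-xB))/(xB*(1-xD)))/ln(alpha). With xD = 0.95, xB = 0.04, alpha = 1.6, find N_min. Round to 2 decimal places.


N_min = ln((xD*(1-xB))/(xB*(1-xD))) / ln(alpha)
Numerator inside ln: 0.912 / 0.002 = 456.0
ln(456.0) = 6.122493
ln(alpha) = ln(1.6) = 0.470004
N_min = 6.122493 / 0.470004 = 13.03


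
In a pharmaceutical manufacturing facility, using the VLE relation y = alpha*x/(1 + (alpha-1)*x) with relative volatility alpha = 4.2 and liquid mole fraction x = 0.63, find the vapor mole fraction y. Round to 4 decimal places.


y = alpha*x / (1 + (alpha-1)*x)
y = 4.2*0.63 / (1 + (4.2-1)*0.63)
y = 2.646 / (1 + 2.016)
y = 2.646 / 3.016
y = 0.8773


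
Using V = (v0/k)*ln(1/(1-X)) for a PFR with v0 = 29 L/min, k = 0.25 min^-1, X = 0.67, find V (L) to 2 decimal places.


V = (v0/k) * ln(1/(1-X))
V = (29/0.25) * ln(1/(1-0.67))
V = 116.0 * ln(3.030303)
V = 116.0 * 1.108663
V = 128.60 L


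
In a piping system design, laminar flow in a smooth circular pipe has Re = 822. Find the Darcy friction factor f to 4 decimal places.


f = 64 / Re
f = 64 / 822
f = 0.0779


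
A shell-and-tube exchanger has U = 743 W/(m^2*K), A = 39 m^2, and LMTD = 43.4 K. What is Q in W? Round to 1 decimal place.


Q = U * A * LMTD
Q = 743 * 39 * 43.4
Q = 1257601.8 W


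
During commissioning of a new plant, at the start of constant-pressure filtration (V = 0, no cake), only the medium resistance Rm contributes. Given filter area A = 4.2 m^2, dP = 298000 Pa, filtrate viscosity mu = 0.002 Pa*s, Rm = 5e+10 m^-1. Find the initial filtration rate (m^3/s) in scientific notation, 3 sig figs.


rate = A * dP / (mu * Rm)
rate = 4.2 * 298000 / (0.002 * 5e+10)
rate = 1251600.0 / 1.000e+08
rate = 1.25e-02 m^3/s


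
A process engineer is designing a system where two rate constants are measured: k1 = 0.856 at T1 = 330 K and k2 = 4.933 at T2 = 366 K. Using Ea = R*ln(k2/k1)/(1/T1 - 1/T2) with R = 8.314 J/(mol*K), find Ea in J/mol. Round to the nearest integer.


Ea = R * ln(k2/k1) / (1/T1 - 1/T2)
ln(k2/k1) = ln(4.933/0.856) = 1.7514322
1/T1 - 1/T2 = 1/330 - 1/366 = 0.000298062593
Ea = 8.314 * 1.7514322 / 0.000298062593
Ea = 48854 J/mol


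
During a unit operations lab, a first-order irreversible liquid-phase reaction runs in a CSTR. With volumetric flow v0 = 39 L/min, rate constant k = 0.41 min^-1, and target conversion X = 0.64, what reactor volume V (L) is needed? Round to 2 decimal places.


V = v0 * X / (k * (1 - X))
V = 39 * 0.64 / (0.41 * (1 - 0.64))
V = 24.96 / (0.41 * 0.36)
V = 24.96 / 0.1476
V = 169.11 L


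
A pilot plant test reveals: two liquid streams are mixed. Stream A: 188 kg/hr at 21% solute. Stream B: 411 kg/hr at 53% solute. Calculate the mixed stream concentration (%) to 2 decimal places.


Mass balance on solute: F1*x1 + F2*x2 = F3*x3
F3 = F1 + F2 = 188 + 411 = 599 kg/hr
x3 = (F1*x1 + F2*x2)/F3
x3 = (188*0.21 + 411*0.53) / 599
x3 = 42.96%


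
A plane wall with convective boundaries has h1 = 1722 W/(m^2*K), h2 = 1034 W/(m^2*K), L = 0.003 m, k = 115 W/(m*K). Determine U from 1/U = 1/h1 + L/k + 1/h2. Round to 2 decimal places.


1/U = 1/h1 + L/k + 1/h2
1/U = 1/1722 + 0.003/115 + 1/1034
1/U = 0.0005807201 + 2.6087e-05 + 0.000967118
1/U = 0.0015739251
U = 635.35 W/(m^2*K)


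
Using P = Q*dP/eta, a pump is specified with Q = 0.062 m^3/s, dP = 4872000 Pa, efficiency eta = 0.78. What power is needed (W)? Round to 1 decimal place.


P = Q * dP / eta
P = 0.062 * 4872000 / 0.78
P = 302064.0 / 0.78
P = 387261.5 W


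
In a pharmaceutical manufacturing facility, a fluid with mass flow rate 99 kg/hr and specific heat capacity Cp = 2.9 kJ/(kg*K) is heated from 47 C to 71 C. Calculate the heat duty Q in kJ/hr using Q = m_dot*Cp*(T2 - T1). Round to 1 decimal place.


Q = m_dot * Cp * (T2 - T1)
Q = 99 * 2.9 * (71 - 47)
Q = 99 * 2.9 * 24
Q = 6890.4 kJ/hr


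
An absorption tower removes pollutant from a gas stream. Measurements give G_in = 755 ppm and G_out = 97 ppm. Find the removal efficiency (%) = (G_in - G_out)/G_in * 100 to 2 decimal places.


Efficiency = (G_in - G_out) / G_in * 100%
Efficiency = (755 - 97) / 755 * 100
Efficiency = 658 / 755 * 100
Efficiency = 87.15%


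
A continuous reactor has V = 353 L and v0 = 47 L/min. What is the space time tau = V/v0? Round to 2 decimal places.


tau = V / v0
tau = 353 / 47
tau = 7.51 min


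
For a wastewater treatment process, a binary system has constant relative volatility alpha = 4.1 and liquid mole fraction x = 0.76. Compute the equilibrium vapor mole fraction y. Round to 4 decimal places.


y = alpha*x / (1 + (alpha-1)*x)
y = 4.1*0.76 / (1 + (4.1-1)*0.76)
y = 3.116 / (1 + 2.356)
y = 3.116 / 3.356
y = 0.9285


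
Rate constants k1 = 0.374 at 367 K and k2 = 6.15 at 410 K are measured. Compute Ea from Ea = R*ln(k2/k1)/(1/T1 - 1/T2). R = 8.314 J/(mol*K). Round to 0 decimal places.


Ea = R * ln(k2/k1) / (1/T1 - 1/T2)
ln(k2/k1) = ln(6.15/0.374) = 2.7999516
1/T1 - 1/T2 = 1/367 - 1/410 = 0.00028577125
Ea = 8.314 * 2.7999516 / 0.00028577125
Ea = 81460 J/mol


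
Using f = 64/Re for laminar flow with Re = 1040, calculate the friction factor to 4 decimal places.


f = 64 / Re
f = 64 / 1040
f = 0.0615


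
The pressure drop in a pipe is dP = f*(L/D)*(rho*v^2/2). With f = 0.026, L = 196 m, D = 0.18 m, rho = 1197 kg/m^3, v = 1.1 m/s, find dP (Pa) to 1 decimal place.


dP = f * (L/D) * (rho*v^2/2)
dP = 0.026 * (196/0.18) * (1197*1.1^2/2)
L/D = 1088.88888889
rho*v^2/2 = 1197*1.21/2 = 724.185
dP = 0.026 * 1088.88888889 * 724.185
dP = 20502.5 Pa


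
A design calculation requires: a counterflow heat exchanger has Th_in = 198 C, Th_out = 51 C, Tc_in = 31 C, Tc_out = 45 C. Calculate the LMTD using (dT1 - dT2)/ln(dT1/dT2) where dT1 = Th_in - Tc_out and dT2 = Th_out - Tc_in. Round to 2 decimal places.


dT1 = Th_in - Tc_out = 198 - 45 = 153
dT2 = Th_out - Tc_in = 51 - 31 = 20
LMTD = (dT1 - dT2) / ln(dT1/dT2)
LMTD = (153 - 20) / ln(153/20)
LMTD = 65.37 K


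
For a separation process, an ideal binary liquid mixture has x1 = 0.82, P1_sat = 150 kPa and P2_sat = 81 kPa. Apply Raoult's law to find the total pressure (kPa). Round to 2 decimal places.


P = x1*P1_sat + x2*P2_sat
x2 = 1 - x1 = 1 - 0.82 = 0.18
P = 0.82*150 + 0.18*81
P = 123.0 + 14.58
P = 137.58 kPa


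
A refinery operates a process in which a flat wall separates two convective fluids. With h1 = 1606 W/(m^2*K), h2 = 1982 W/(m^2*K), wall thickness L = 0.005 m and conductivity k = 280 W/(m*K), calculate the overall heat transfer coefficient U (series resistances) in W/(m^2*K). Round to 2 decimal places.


1/U = 1/h1 + L/k + 1/h2
1/U = 1/1606 + 0.005/280 + 1/1982
1/U = 0.000622665 + 1.78571e-05 + 0.0005045409
1/U = 0.001145063
U = 873.31 W/(m^2*K)


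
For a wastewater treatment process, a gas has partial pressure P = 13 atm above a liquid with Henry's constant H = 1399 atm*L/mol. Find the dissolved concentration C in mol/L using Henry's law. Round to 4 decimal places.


C = P / H
C = 13 / 1399
C = 0.0093 mol/L


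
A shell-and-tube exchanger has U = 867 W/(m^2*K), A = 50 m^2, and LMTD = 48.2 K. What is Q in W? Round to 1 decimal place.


Q = U * A * LMTD
Q = 867 * 50 * 48.2
Q = 2089470.0 W


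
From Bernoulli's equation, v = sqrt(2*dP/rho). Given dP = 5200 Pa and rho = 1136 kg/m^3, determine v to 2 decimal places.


v = sqrt(2*dP/rho)
v = sqrt(2*5200/1136)
v = sqrt(9.15493)
v = 3.03 m/s


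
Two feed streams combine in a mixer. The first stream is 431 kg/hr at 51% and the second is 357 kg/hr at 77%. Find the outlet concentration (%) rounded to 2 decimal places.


Mass balance on solute: F1*x1 + F2*x2 = F3*x3
F3 = F1 + F2 = 431 + 357 = 788 kg/hr
x3 = (F1*x1 + F2*x2)/F3
x3 = (431*0.51 + 357*0.77) / 788
x3 = 62.78%


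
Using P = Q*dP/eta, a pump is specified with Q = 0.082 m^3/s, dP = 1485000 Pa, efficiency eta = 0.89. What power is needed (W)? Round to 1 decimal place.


P = Q * dP / eta
P = 0.082 * 1485000 / 0.89
P = 121770.0 / 0.89
P = 136820.2 W


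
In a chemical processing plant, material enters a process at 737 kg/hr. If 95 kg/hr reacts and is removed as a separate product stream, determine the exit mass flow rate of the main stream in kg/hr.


Steady-state mass balance on the main outlet: F_out = F_in - F_removed
F_out = 737 - 95
F_out = 642 kg/hr


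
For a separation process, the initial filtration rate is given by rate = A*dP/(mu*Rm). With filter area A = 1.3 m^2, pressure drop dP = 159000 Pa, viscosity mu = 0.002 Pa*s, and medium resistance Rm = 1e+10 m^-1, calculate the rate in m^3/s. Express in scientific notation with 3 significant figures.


rate = A * dP / (mu * Rm)
rate = 1.3 * 159000 / (0.002 * 1e+10)
rate = 206700.0 / 2.000e+07
rate = 1.03e-02 m^3/s


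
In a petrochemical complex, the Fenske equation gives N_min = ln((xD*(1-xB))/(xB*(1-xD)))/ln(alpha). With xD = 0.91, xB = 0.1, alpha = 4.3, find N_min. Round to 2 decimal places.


N_min = ln((xD*(1-xB))/(xB*(1-xD))) / ln(alpha)
Numerator inside ln: 0.819 / 0.009 = 91.0
ln(91.0) = 4.51086
ln(alpha) = ln(4.3) = 1.458615
N_min = 4.51086 / 1.458615 = 3.09


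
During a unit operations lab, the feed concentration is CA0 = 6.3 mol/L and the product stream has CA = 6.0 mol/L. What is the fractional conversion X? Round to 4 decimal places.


X = (CA0 - CA) / CA0
X = (6.3 - 6.0) / 6.3
X = 0.3 / 6.3
X = 0.0476


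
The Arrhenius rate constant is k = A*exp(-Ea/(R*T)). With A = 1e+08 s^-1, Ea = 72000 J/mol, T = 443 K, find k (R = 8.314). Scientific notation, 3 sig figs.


k = A * exp(-Ea/(R*T))
k = 1e+08 * exp(-72000 / (8.314 * 443))
k = 1e+08 * exp(-19.548739)
k = 3.24e-01


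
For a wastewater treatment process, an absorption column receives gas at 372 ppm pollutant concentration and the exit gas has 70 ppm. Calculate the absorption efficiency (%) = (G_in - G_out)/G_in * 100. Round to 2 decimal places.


Efficiency = (G_in - G_out) / G_in * 100%
Efficiency = (372 - 70) / 372 * 100
Efficiency = 302 / 372 * 100
Efficiency = 81.18%


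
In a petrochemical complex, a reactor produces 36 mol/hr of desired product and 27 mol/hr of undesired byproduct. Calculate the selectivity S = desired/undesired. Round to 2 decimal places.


S = desired product rate / undesired product rate
S = 36 / 27
S = 1.33


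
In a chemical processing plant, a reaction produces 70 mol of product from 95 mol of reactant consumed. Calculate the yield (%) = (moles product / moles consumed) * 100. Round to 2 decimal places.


Yield = (moles product / moles consumed) * 100%
Yield = (70 / 95) * 100
Yield = 0.7368 * 100
Yield = 73.68%


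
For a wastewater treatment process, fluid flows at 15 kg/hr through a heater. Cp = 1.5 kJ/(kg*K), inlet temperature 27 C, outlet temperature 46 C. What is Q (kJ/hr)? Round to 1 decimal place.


Q = m_dot * Cp * (T2 - T1)
Q = 15 * 1.5 * (46 - 27)
Q = 15 * 1.5 * 19
Q = 427.5 kJ/hr


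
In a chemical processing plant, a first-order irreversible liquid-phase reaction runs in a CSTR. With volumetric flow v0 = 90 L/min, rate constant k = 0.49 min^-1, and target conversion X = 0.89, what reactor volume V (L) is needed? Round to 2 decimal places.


V = v0 * X / (k * (1 - X))
V = 90 * 0.89 / (0.49 * (1 - 0.89))
V = 80.1 / (0.49 * 0.11)
V = 80.1 / 0.0539
V = 1486.09 L


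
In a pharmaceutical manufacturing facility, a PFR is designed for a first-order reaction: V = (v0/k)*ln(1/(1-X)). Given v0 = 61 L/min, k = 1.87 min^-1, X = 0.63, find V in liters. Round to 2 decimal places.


V = (v0/k) * ln(1/(1-X))
V = (61/1.87) * ln(1/(1-0.63))
V = 32.620321 * ln(2.702703)
V = 32.620321 * 0.994252
V = 32.43 L


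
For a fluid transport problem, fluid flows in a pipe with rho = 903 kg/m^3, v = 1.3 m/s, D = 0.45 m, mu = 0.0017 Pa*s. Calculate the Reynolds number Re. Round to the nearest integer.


Re = rho * v * D / mu
Re = 903 * 1.3 * 0.45 / 0.0017
Re = 528.255 / 0.0017
Re = 310738


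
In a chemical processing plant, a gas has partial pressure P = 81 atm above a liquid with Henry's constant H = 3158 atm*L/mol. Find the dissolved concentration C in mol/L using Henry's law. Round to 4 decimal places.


C = P / H
C = 81 / 3158
C = 0.0256 mol/L


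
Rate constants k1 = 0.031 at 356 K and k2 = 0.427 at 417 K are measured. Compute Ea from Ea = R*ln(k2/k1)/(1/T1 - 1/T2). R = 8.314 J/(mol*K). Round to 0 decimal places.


Ea = R * ln(k2/k1) / (1/T1 - 1/T2)
ln(k2/k1) = ln(0.427/0.031) = 2.6227968
1/T1 - 1/T2 = 1/356 - 1/417 = 0.000410907229
Ea = 8.314 * 2.6227968 / 0.000410907229
Ea = 53068 J/mol


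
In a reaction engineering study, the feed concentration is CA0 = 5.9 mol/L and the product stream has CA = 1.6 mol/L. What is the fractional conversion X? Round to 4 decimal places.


X = (CA0 - CA) / CA0
X = (5.9 - 1.6) / 5.9
X = 4.3 / 5.9
X = 0.7288


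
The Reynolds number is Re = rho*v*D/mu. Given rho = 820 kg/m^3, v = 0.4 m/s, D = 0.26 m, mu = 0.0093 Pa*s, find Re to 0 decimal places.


Re = rho * v * D / mu
Re = 820 * 0.4 * 0.26 / 0.0093
Re = 85.28 / 0.0093
Re = 9170


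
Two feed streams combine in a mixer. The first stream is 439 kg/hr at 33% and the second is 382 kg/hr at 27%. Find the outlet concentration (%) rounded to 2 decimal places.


Mass balance on solute: F1*x1 + F2*x2 = F3*x3
F3 = F1 + F2 = 439 + 382 = 821 kg/hr
x3 = (F1*x1 + F2*x2)/F3
x3 = (439*0.33 + 382*0.27) / 821
x3 = 30.21%


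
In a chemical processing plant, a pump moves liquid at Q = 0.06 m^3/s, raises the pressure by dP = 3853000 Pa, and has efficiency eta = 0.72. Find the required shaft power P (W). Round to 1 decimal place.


P = Q * dP / eta
P = 0.06 * 3853000 / 0.72
P = 231180.0 / 0.72
P = 321083.3 W


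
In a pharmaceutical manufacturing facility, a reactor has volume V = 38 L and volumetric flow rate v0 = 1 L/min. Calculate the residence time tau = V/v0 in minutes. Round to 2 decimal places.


tau = V / v0
tau = 38 / 1
tau = 38.00 min


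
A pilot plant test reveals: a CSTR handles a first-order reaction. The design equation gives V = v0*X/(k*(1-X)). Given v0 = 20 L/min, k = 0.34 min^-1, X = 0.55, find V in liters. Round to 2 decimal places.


V = v0 * X / (k * (1 - X))
V = 20 * 0.55 / (0.34 * (1 - 0.55))
V = 11.0 / (0.34 * 0.45)
V = 11.0 / 0.153
V = 71.90 L


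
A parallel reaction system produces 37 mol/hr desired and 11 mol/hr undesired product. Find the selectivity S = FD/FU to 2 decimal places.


S = desired product rate / undesired product rate
S = 37 / 11
S = 3.36


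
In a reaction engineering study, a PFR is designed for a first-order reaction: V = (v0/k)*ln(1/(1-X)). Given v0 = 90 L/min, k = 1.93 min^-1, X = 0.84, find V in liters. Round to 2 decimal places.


V = (v0/k) * ln(1/(1-X))
V = (90/1.93) * ln(1/(1-0.84))
V = 46.632124 * ln(6.25)
V = 46.632124 * 1.832581
V = 85.46 L


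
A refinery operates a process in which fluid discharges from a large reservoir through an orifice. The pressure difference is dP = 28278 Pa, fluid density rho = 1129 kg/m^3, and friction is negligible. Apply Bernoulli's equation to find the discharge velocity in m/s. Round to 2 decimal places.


v = sqrt(2*dP/rho)
v = sqrt(2*28278/1129)
v = sqrt(50.093888)
v = 7.08 m/s


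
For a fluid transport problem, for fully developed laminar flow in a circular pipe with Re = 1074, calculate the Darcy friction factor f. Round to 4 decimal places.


f = 64 / Re
f = 64 / 1074
f = 0.0596


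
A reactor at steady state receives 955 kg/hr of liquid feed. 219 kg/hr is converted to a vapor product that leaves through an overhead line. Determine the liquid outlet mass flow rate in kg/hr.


Steady-state mass balance on the main outlet: F_out = F_in - F_removed
F_out = 955 - 219
F_out = 736 kg/hr


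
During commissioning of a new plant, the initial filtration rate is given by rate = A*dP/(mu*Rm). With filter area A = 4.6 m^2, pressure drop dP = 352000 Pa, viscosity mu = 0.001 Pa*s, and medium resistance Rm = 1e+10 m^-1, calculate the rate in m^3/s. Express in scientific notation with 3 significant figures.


rate = A * dP / (mu * Rm)
rate = 4.6 * 352000 / (0.001 * 1e+10)
rate = 1619200.0 / 1.000e+07
rate = 1.62e-01 m^3/s


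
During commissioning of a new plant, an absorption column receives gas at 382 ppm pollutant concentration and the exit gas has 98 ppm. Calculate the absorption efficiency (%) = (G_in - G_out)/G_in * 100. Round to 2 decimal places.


Efficiency = (G_in - G_out) / G_in * 100%
Efficiency = (382 - 98) / 382 * 100
Efficiency = 284 / 382 * 100
Efficiency = 74.35%


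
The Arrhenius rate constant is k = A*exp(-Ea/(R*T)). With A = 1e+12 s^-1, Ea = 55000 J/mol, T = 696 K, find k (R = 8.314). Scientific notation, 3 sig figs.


k = A * exp(-Ea/(R*T))
k = 1e+12 * exp(-55000 / (8.314 * 696))
k = 1e+12 * exp(-9.50481)
k = 7.45e+07


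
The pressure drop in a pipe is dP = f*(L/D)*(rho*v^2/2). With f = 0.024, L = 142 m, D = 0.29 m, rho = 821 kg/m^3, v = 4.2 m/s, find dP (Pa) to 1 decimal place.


dP = f * (L/D) * (rho*v^2/2)
dP = 0.024 * (142/0.29) * (821*4.2^2/2)
L/D = 489.65517241
rho*v^2/2 = 821*17.64/2 = 7241.22
dP = 0.024 * 489.65517241 * 7241.22
dP = 85096.8 Pa


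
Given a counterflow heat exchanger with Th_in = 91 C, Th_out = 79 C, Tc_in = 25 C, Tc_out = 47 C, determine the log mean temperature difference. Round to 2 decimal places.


dT1 = Th_in - Tc_out = 91 - 47 = 44
dT2 = Th_out - Tc_in = 79 - 25 = 54
LMTD = (dT1 - dT2) / ln(dT1/dT2)
LMTD = (44 - 54) / ln(44/54)
LMTD = 48.83 K


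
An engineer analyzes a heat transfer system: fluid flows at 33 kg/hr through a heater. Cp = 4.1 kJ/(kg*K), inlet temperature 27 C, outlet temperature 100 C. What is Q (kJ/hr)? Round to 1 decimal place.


Q = m_dot * Cp * (T2 - T1)
Q = 33 * 4.1 * (100 - 27)
Q = 33 * 4.1 * 73
Q = 9876.9 kJ/hr


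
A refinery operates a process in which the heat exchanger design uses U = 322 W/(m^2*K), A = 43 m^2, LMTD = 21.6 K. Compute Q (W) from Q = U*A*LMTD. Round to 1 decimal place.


Q = U * A * LMTD
Q = 322 * 43 * 21.6
Q = 299073.6 W


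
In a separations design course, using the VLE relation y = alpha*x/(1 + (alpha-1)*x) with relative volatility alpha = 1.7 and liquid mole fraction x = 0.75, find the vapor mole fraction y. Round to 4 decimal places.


y = alpha*x / (1 + (alpha-1)*x)
y = 1.7*0.75 / (1 + (1.7-1)*0.75)
y = 1.275 / (1 + 0.525)
y = 1.275 / 1.525
y = 0.8361


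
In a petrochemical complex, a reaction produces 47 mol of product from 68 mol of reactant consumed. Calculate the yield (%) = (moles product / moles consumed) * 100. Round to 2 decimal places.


Yield = (moles product / moles consumed) * 100%
Yield = (47 / 68) * 100
Yield = 0.6912 * 100
Yield = 69.12%


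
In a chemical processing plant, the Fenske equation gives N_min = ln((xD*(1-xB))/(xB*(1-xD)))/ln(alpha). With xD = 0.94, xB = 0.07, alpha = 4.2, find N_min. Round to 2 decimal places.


N_min = ln((xD*(1-xB))/(xB*(1-xD))) / ln(alpha)
Numerator inside ln: 0.8742 / 0.0042 = 208.142857
ln(208.142857) = 5.338225
ln(alpha) = ln(4.2) = 1.435085
N_min = 5.338225 / 1.435085 = 3.72


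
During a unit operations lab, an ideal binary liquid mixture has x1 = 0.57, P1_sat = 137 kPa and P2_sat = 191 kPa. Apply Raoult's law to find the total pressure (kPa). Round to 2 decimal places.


P = x1*P1_sat + x2*P2_sat
x2 = 1 - x1 = 1 - 0.57 = 0.43
P = 0.57*137 + 0.43*191
P = 78.09 + 82.13
P = 160.22 kPa


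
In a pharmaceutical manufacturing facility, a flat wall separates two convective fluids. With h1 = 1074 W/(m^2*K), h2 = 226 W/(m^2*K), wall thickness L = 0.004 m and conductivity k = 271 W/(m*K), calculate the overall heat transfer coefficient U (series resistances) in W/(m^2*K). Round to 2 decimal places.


1/U = 1/h1 + L/k + 1/h2
1/U = 1/1074 + 0.004/271 + 1/226
1/U = 0.0009310987 + 1.47601e-05 + 0.0044247788
1/U = 0.0053706376
U = 186.20 W/(m^2*K)


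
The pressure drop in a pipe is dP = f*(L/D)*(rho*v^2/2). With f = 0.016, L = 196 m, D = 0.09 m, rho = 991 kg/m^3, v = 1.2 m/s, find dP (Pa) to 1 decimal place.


dP = f * (L/D) * (rho*v^2/2)
dP = 0.016 * (196/0.09) * (991*1.2^2/2)
L/D = 2177.77777778
rho*v^2/2 = 991*1.44/2 = 713.52
dP = 0.016 * 2177.77777778 * 713.52
dP = 24862.2 Pa


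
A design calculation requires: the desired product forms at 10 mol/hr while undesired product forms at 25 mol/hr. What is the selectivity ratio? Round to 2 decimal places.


S = desired product rate / undesired product rate
S = 10 / 25
S = 0.40


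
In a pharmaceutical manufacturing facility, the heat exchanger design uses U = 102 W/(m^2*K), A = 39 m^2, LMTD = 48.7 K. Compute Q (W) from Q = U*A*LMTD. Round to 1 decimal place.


Q = U * A * LMTD
Q = 102 * 39 * 48.7
Q = 193728.6 W


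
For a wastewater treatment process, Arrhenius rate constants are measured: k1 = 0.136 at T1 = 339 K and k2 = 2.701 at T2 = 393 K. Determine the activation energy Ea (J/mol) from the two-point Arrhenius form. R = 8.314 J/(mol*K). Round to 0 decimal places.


Ea = R * ln(k2/k1) / (1/T1 - 1/T2)
ln(k2/k1) = ln(2.701/0.136) = 2.9887225
1/T1 - 1/T2 = 1/339 - 1/393 = 0.000405323245
Ea = 8.314 * 2.9887225 / 0.000405323245
Ea = 61305 J/mol


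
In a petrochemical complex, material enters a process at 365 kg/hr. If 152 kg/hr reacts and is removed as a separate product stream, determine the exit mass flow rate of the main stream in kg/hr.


Steady-state mass balance on the main outlet: F_out = F_in - F_removed
F_out = 365 - 152
F_out = 213 kg/hr


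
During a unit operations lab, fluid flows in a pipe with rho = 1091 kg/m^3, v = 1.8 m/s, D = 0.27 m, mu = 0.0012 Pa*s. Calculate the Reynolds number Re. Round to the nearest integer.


Re = rho * v * D / mu
Re = 1091 * 1.8 * 0.27 / 0.0012
Re = 530.226 / 0.0012
Re = 441855


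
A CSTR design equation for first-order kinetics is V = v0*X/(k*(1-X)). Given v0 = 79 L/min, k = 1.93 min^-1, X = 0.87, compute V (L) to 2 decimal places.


V = v0 * X / (k * (1 - X))
V = 79 * 0.87 / (1.93 * (1 - 0.87))
V = 68.73 / (1.93 * 0.13)
V = 68.73 / 0.2509
V = 273.93 L


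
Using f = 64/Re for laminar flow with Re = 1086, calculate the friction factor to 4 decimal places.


f = 64 / Re
f = 64 / 1086
f = 0.0589


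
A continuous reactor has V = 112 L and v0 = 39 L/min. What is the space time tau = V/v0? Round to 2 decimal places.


tau = V / v0
tau = 112 / 39
tau = 2.87 min


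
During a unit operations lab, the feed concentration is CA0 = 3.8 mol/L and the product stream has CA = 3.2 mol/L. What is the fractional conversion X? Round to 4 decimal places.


X = (CA0 - CA) / CA0
X = (3.8 - 3.2) / 3.8
X = 0.6 / 3.8
X = 0.1579


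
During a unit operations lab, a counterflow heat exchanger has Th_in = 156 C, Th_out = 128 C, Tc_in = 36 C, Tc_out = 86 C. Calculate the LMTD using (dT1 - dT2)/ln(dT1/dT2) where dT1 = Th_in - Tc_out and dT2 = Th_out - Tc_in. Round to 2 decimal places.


dT1 = Th_in - Tc_out = 156 - 86 = 70
dT2 = Th_out - Tc_in = 128 - 36 = 92
LMTD = (dT1 - dT2) / ln(dT1/dT2)
LMTD = (70 - 92) / ln(70/92)
LMTD = 80.50 K


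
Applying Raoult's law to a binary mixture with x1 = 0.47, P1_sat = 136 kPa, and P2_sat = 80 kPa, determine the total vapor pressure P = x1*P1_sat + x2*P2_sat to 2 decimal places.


P = x1*P1_sat + x2*P2_sat
x2 = 1 - x1 = 1 - 0.47 = 0.53
P = 0.47*136 + 0.53*80
P = 63.92 + 42.4
P = 106.32 kPa


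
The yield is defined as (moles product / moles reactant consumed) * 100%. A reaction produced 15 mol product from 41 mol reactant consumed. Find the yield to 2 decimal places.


Yield = (moles product / moles consumed) * 100%
Yield = (15 / 41) * 100
Yield = 0.3659 * 100
Yield = 36.59%


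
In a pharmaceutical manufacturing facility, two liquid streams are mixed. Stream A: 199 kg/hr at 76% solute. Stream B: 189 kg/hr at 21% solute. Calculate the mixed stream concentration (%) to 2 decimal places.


Mass balance on solute: F1*x1 + F2*x2 = F3*x3
F3 = F1 + F2 = 199 + 189 = 388 kg/hr
x3 = (F1*x1 + F2*x2)/F3
x3 = (199*0.76 + 189*0.21) / 388
x3 = 49.21%


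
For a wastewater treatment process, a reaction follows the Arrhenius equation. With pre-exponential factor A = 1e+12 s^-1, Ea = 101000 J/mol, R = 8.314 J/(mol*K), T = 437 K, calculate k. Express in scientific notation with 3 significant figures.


k = A * exp(-Ea/(R*T))
k = 1e+12 * exp(-101000 / (8.314 * 437))
k = 1e+12 * exp(-27.799048)
k = 8.45e-01


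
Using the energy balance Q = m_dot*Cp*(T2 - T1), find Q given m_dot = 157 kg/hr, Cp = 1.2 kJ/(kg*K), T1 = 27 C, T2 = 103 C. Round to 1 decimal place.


Q = m_dot * Cp * (T2 - T1)
Q = 157 * 1.2 * (103 - 27)
Q = 157 * 1.2 * 76
Q = 14318.4 kJ/hr


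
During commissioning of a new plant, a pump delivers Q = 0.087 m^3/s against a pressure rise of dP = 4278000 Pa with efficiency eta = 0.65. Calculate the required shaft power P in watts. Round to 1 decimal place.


P = Q * dP / eta
P = 0.087 * 4278000 / 0.65
P = 372186.0 / 0.65
P = 572593.8 W


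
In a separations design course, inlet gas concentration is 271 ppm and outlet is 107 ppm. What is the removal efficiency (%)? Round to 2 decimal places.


Efficiency = (G_in - G_out) / G_in * 100%
Efficiency = (271 - 107) / 271 * 100
Efficiency = 164 / 271 * 100
Efficiency = 60.52%


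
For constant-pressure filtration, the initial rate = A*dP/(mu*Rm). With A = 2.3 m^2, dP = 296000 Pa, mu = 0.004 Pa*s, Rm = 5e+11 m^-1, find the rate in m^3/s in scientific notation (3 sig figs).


rate = A * dP / (mu * Rm)
rate = 2.3 * 296000 / (0.004 * 5e+11)
rate = 680800.0 / 2.000e+09
rate = 3.40e-04 m^3/s


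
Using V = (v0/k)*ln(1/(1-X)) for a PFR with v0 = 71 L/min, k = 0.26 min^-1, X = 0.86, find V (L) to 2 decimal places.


V = (v0/k) * ln(1/(1-X))
V = (71/0.26) * ln(1/(1-0.86))
V = 273.076923 * ln(7.142857)
V = 273.076923 * 1.966113
V = 536.90 L


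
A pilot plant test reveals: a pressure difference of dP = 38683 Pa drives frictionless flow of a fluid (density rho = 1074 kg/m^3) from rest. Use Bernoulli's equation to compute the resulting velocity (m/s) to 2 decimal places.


v = sqrt(2*dP/rho)
v = sqrt(2*38683/1074)
v = sqrt(72.035382)
v = 8.49 m/s


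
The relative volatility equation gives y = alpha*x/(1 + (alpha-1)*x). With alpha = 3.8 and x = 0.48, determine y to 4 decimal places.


y = alpha*x / (1 + (alpha-1)*x)
y = 3.8*0.48 / (1 + (3.8-1)*0.48)
y = 1.824 / (1 + 1.344)
y = 1.824 / 2.344
y = 0.7782


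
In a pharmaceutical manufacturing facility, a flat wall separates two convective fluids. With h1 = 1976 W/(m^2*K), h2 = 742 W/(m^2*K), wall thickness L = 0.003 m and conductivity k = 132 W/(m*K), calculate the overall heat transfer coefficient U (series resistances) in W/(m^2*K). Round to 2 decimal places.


1/U = 1/h1 + L/k + 1/h2
1/U = 1/1976 + 0.003/132 + 1/742
1/U = 0.0005060729 + 2.27273e-05 + 0.0013477089
1/U = 0.0018765091
U = 532.90 W/(m^2*K)


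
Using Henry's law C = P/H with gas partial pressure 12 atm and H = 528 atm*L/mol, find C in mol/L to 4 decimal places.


C = P / H
C = 12 / 528
C = 0.0227 mol/L


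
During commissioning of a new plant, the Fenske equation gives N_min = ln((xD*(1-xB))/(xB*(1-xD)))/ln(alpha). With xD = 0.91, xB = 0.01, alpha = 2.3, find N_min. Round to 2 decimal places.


N_min = ln((xD*(1-xB))/(xB*(1-xD))) / ln(alpha)
Numerator inside ln: 0.9009 / 0.0009 = 1001.0
ln(1001.0) = 6.908755
ln(alpha) = ln(2.3) = 0.832909
N_min = 6.908755 / 0.832909 = 8.29


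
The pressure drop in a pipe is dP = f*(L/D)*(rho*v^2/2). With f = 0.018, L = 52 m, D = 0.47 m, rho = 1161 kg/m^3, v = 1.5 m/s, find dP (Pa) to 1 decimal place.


dP = f * (L/D) * (rho*v^2/2)
dP = 0.018 * (52/0.47) * (1161*1.5^2/2)
L/D = 110.63829787
rho*v^2/2 = 1161*2.25/2 = 1306.125
dP = 0.018 * 110.63829787 * 1306.125
dP = 2601.1 Pa


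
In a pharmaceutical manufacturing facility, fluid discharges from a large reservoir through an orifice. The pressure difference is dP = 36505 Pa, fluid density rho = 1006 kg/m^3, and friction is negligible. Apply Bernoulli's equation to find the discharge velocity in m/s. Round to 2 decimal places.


v = sqrt(2*dP/rho)
v = sqrt(2*36505/1006)
v = sqrt(72.574553)
v = 8.52 m/s


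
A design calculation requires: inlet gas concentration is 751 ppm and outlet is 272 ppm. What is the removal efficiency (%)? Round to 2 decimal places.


Efficiency = (G_in - G_out) / G_in * 100%
Efficiency = (751 - 272) / 751 * 100
Efficiency = 479 / 751 * 100
Efficiency = 63.78%


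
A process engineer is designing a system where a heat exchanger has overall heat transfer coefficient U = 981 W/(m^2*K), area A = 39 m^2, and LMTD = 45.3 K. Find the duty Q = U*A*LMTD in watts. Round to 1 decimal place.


Q = U * A * LMTD
Q = 981 * 39 * 45.3
Q = 1733132.7 W


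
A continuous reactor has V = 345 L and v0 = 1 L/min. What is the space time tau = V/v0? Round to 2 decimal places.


tau = V / v0
tau = 345 / 1
tau = 345.00 min


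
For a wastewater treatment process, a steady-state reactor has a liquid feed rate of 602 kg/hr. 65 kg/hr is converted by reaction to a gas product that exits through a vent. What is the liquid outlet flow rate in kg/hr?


Steady-state mass balance on the main outlet: F_out = F_in - F_removed
F_out = 602 - 65
F_out = 537 kg/hr


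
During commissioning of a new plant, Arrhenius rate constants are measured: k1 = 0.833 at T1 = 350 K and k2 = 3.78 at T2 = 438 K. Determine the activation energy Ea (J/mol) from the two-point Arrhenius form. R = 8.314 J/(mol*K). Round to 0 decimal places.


Ea = R * ln(k2/k1) / (1/T1 - 1/T2)
ln(k2/k1) = ln(3.78/0.833) = 1.5124456
1/T1 - 1/T2 = 1/350 - 1/438 = 0.000574037834
Ea = 8.314 * 1.5124456 / 0.000574037834
Ea = 21905 J/mol


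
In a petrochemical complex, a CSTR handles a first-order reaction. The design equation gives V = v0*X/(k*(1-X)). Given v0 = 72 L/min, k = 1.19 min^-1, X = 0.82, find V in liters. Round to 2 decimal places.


V = v0 * X / (k * (1 - X))
V = 72 * 0.82 / (1.19 * (1 - 0.82))
V = 59.04 / (1.19 * 0.18)
V = 59.04 / 0.2142
V = 275.63 L


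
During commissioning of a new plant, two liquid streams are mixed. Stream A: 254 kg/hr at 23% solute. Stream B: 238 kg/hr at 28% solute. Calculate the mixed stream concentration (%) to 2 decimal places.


Mass balance on solute: F1*x1 + F2*x2 = F3*x3
F3 = F1 + F2 = 254 + 238 = 492 kg/hr
x3 = (F1*x1 + F2*x2)/F3
x3 = (254*0.23 + 238*0.28) / 492
x3 = 25.42%


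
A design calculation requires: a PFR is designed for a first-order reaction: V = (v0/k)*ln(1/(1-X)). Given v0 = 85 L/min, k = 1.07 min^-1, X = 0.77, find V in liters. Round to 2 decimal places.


V = (v0/k) * ln(1/(1-X))
V = (85/1.07) * ln(1/(1-0.77))
V = 79.439252 * ln(4.347826)
V = 79.439252 * 1.469676
V = 116.75 L


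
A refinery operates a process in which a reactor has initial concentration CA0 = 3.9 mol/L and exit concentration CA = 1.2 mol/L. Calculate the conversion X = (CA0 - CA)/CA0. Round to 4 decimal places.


X = (CA0 - CA) / CA0
X = (3.9 - 1.2) / 3.9
X = 2.7 / 3.9
X = 0.6923


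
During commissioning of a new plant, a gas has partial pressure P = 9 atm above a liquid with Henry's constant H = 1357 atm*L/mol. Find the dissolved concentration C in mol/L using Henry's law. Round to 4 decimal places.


C = P / H
C = 9 / 1357
C = 0.0066 mol/L


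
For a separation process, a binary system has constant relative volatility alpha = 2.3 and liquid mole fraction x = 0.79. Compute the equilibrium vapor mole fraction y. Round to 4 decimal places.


y = alpha*x / (1 + (alpha-1)*x)
y = 2.3*0.79 / (1 + (2.3-1)*0.79)
y = 1.817 / (1 + 1.027)
y = 1.817 / 2.027
y = 0.8964


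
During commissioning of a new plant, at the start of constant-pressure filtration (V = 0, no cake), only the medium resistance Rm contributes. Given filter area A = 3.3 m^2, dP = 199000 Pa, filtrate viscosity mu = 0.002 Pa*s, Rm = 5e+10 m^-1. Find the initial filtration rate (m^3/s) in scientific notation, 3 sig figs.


rate = A * dP / (mu * Rm)
rate = 3.3 * 199000 / (0.002 * 5e+10)
rate = 656700.0 / 1.000e+08
rate = 6.57e-03 m^3/s


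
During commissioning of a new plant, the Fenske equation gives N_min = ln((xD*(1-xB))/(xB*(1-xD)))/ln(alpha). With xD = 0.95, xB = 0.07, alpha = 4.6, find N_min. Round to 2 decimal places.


N_min = ln((xD*(1-xB))/(xB*(1-xD))) / ln(alpha)
Numerator inside ln: 0.8835 / 0.0035 = 252.428571
ln(252.428571) = 5.531128
ln(alpha) = ln(4.6) = 1.526056
N_min = 5.531128 / 1.526056 = 3.62


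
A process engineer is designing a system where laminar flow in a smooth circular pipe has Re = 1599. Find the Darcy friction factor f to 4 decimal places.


f = 64 / Re
f = 64 / 1599
f = 0.0400


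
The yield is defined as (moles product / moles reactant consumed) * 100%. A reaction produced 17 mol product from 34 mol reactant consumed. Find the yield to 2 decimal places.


Yield = (moles product / moles consumed) * 100%
Yield = (17 / 34) * 100
Yield = 0.5 * 100
Yield = 50.00%


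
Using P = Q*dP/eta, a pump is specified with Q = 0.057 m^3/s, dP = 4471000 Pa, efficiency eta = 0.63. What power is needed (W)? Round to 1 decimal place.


P = Q * dP / eta
P = 0.057 * 4471000 / 0.63
P = 254847.0 / 0.63
P = 404519.0 W


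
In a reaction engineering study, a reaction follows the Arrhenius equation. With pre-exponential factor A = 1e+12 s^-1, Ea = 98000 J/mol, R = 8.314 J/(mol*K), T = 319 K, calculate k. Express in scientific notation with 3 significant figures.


k = A * exp(-Ea/(R*T))
k = 1e+12 * exp(-98000 / (8.314 * 319))
k = 1e+12 * exp(-36.95093)
k = 8.96e-05


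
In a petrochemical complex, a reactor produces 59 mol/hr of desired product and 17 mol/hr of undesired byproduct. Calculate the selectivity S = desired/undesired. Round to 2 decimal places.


S = desired product rate / undesired product rate
S = 59 / 17
S = 3.47


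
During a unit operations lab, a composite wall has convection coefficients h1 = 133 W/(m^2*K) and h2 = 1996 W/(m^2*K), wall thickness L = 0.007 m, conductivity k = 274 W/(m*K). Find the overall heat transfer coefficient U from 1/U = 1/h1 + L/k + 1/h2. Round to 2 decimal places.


1/U = 1/h1 + L/k + 1/h2
1/U = 1/133 + 0.007/274 + 1/1996
1/U = 0.007518797 + 2.55474e-05 + 0.000501002
1/U = 0.0080453464
U = 124.30 W/(m^2*K)


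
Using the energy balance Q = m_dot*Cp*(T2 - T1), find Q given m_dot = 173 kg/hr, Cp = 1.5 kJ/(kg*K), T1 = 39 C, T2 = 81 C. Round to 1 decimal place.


Q = m_dot * Cp * (T2 - T1)
Q = 173 * 1.5 * (81 - 39)
Q = 173 * 1.5 * 42
Q = 10899.0 kJ/hr


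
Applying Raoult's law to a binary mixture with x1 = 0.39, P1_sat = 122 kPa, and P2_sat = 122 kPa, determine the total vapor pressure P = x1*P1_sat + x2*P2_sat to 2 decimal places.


P = x1*P1_sat + x2*P2_sat
x2 = 1 - x1 = 1 - 0.39 = 0.61
P = 0.39*122 + 0.61*122
P = 47.58 + 74.42
P = 122.00 kPa


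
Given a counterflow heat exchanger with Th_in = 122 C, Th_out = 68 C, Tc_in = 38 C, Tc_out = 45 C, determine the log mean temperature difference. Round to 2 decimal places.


dT1 = Th_in - Tc_out = 122 - 45 = 77
dT2 = Th_out - Tc_in = 68 - 38 = 30
LMTD = (dT1 - dT2) / ln(dT1/dT2)
LMTD = (77 - 30) / ln(77/30)
LMTD = 49.86 K


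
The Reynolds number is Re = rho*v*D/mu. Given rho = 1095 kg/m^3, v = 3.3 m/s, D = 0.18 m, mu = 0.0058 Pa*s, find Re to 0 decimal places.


Re = rho * v * D / mu
Re = 1095 * 3.3 * 0.18 / 0.0058
Re = 650.43 / 0.0058
Re = 112143


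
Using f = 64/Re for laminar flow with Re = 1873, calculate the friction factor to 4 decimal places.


f = 64 / Re
f = 64 / 1873
f = 0.0342


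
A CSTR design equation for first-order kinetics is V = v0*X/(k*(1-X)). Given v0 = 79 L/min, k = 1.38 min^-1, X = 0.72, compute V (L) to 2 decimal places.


V = v0 * X / (k * (1 - X))
V = 79 * 0.72 / (1.38 * (1 - 0.72))
V = 56.88 / (1.38 * 0.28)
V = 56.88 / 0.3864
V = 147.20 L


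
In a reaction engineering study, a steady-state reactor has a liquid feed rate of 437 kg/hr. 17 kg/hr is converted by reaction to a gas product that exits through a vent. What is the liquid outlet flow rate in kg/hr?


Steady-state mass balance on the main outlet: F_out = F_in - F_removed
F_out = 437 - 17
F_out = 420 kg/hr


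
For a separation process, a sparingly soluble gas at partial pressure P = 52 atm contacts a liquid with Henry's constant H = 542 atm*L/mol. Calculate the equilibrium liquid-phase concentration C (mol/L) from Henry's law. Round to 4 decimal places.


C = P / H
C = 52 / 542
C = 0.0959 mol/L


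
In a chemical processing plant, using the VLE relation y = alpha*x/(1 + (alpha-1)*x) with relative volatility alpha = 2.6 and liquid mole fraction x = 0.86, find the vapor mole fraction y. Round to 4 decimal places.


y = alpha*x / (1 + (alpha-1)*x)
y = 2.6*0.86 / (1 + (2.6-1)*0.86)
y = 2.236 / (1 + 1.376)
y = 2.236 / 2.376
y = 0.9411


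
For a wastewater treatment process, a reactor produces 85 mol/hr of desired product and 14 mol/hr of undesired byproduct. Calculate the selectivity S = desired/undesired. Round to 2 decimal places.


S = desired product rate / undesired product rate
S = 85 / 14
S = 6.07


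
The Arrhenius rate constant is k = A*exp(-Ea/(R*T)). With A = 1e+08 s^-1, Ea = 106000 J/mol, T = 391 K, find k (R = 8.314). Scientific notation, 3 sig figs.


k = A * exp(-Ea/(R*T))
k = 1e+08 * exp(-106000 / (8.314 * 391))
k = 1e+08 * exp(-32.607619)
k = 6.90e-07


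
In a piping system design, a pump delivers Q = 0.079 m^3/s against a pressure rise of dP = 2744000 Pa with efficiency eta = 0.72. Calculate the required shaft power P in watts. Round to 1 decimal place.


P = Q * dP / eta
P = 0.079 * 2744000 / 0.72
P = 216776.0 / 0.72
P = 301077.8 W


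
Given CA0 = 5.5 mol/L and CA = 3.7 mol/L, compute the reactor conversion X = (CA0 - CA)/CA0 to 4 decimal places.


X = (CA0 - CA) / CA0
X = (5.5 - 3.7) / 5.5
X = 1.8 / 5.5
X = 0.3273


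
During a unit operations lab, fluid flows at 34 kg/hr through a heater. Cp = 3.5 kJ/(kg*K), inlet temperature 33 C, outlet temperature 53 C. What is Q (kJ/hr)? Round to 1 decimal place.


Q = m_dot * Cp * (T2 - T1)
Q = 34 * 3.5 * (53 - 33)
Q = 34 * 3.5 * 20
Q = 2380.0 kJ/hr


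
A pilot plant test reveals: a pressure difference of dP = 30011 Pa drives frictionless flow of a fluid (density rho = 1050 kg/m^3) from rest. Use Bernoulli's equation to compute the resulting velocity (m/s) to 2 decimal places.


v = sqrt(2*dP/rho)
v = sqrt(2*30011/1050)
v = sqrt(57.16381)
v = 7.56 m/s


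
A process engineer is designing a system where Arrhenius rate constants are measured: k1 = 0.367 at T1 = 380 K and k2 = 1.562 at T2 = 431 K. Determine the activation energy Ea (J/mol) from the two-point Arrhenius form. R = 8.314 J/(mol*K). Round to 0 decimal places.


Ea = R * ln(k2/k1) / (1/T1 - 1/T2)
ln(k2/k1) = ln(1.562/0.367) = 1.4483605
1/T1 - 1/T2 = 1/380 - 1/431 = 0.000311393333
Ea = 8.314 * 1.4483605 / 0.000311393333
Ea = 38670 J/mol
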